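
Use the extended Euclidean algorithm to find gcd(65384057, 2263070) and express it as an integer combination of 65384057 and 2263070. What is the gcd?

Apply Euclid's algorithm to 65384057 and 2263070:
65384057 = 28·2263070 + 2018097
2263070 = 1·2018097 + 244973
2018097 = 8·244973 + 58313
244973 = 4·58313 + 11721
58313 = 4·11721 + 11429
11721 = 1·11429 + 292
11429 = 39·292 + 41
292 = 7·41 + 5
41 = 8·5 + 1
5 = 5·1 + 0
gcd(65384057, 2263070) = 1.
Back-substituting:
1 = 41 − 8·5
1 = −8·292 + 57·41
1 = 57·11429 − 2231·292
1 = −2231·11721 + 2288·11429
1 = 2288·58313 − 11383·11721
1 = −11383·244973 + 47820·58313
1 = 47820·2018097 − 393943·244973
1 = −393943·2263070 + 441763·2018097
1 = 441763·65384057 − 12763307·2263070
So 1 = (441763)·65384057 + (-12763307)·2263070.

1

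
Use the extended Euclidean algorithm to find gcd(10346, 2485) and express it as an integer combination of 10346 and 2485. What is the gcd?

Euclidean algorithm:
10346 = 4·2485 + 406
2485 = 6·406 + 49
406 = 8·49 + 14
49 = 3·14 + 7
14 = 2·7 + 0
gcd(10346, 2485) = 7.
Express as a combination:
7 = 49 − 3·14
7 = −3·406 + 25·49
7 = 25·2485 − 153·406
7 = −153·10346 + 637·2485
So 7 = (-153)·10346 + (637)·2485.

7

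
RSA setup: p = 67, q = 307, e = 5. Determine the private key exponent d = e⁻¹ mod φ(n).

φ(n) = (p−1)(q−1) = 66·306 = 20196.
Need d with 5·d ≡ 1 (mod 20196). Apply the extended Euclidean algorithm:
20196 = 4039·5 + 1
5 = 5·1 + 0
Back-substitute:
1 = 20196 − 4039·5
So 5·(-4039) ≡ 1 (mod 20196), hence d ≡ -4039 ≡ 16157 (mod 20196).

16157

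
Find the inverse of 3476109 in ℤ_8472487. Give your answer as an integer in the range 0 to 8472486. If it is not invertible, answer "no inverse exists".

Run Euclid on (8472487, 3476109):
8472487 = 2×3476109 + 1520269
3476109 = 2×1520269 + 435571
1520269 = 3×435571 + 213556
435571 = 2×213556 + 8459
213556 = 25×8459 + 2081
8459 = 4×2081 + 135
2081 = 15×135 + 56
135 = 2×56 + 23
56 = 2×23 + 10
23 = 2×10 + 3
10 = 3×3 + 1
3 = 3×1 + 0
gcd = 1, so the inverse exists. Back-substitute:
1 = 10 − 3·3
1 = −3·23 + 7·10
1 = 7·56 − 17·23
1 = −17·135 + 41·56
1 = 41·2081 − 632·135
1 = −632·8459 + 2569·2081
1 = 2569·213556 − 64857·8459
1 = −64857·435571 + 132283·213556
1 = 132283·1520269 − 461706·435571
1 = −461706·3476109 + 1055695·1520269
1 = 1055695·8472487 − 2573096·3476109
Hence 3476109⁻¹ ≡ -2573096 ≡ 5899391 (mod 8472487).

5899391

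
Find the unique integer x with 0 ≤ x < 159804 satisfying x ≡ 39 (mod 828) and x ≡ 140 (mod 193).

Write x = 39 + 828·k. Then 828·k ≡ 140 − 39 ≡ 101 (mod 193).
Need 828⁻¹ mod 193. Extended Euclid on (193, 56):
193 = 3*56 + 25
56 = 2*25 + 6
25 = 4*6 + 1
6 = 6*1 + 0
Back-substitute:
1 = 25 − 4·6
1 = −4·56 + 9·25
1 = 9·193 − 31·56
828⁻¹ ≡ 162 (mod 193), so k ≡ 162·101 ≡ 150 (mod 193).
x = 39 + 828·150 = 124239.

124239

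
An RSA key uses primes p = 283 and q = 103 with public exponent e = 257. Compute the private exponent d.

10073

φ(n) = (p−1)(q−1) = 282·102 = 28764.
Need d with 257·d ≡ 1 (mod 28764). Apply the extended Euclidean algorithm:
28764 = 111×257 + 237
257 = 1×237 + 20
237 = 11×20 + 17
20 = 1×17 + 3
17 = 5×3 + 2
3 = 1×2 + 1
2 = 2×1 + 0
Back-substitute:
1 = 3 − 2
1 = −17 + 6·3
1 = 6·20 − 7·17
1 = −7·237 + 83·20
1 = 83·257 − 90·237
1 = −90·28764 + 10073·257
So 257·10073 ≡ 1 (mod 28764), hence d = 10073.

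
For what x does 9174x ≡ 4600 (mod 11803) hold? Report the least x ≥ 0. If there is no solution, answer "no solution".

gcd(9174, 11803):
11803 = 1×9174 + 2629
9174 = 3×2629 + 1287
2629 = 2×1287 + 55
1287 = 23×55 + 22
55 = 2×22 + 11
22 = 2×11 + 0
gcd = 11, but 11 ∤ 4600, so the congruence has no solution.

no solution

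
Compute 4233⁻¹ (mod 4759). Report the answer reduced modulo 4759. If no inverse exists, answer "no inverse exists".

4569

Apply the Euclidean algorithm to 4759 and 4233:
4759 = 1·4233 + 526
4233 = 8·526 + 25
526 = 21·25 + 1
25 = 25·1 + 0
Since gcd(4233, 4759) = 1, back-substitute to write 1 as a combination:
1 = 526 − 21·25
1 = −21·4233 + 169·526
1 = 169·4759 − 190·4233
So 4233·(-190) ≡ 1 (mod 4759), and -190 ≡ 4569 (mod 4759).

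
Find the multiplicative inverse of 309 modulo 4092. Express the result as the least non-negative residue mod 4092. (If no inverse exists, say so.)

no inverse exists

Euclidean algorithm on 4092, 309:
4092 = 13×309 + 75
309 = 4×75 + 9
75 = 8×9 + 3
9 = 3×3 + 0
Since gcd = 3 > 1, 309 is not a unit mod 4092.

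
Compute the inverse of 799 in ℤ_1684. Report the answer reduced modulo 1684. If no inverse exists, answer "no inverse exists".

Extended Euclidean algorithm:
1684 = 2·799 + 86
799 = 9·86 + 25
86 = 3·25 + 11
25 = 2·11 + 3
11 = 3·3 + 2
3 = 1·2 + 1
2 = 2·1 + 0
The gcd is 1. Working backward:
1 = 3 − 2
1 = −11 + 4·3
1 = 4·25 − 9·11
1 = −9·86 + 31·25
1 = 31·799 − 288·86
1 = −288·1684 + 607·799
So 799·607 ≡ 1 (mod 1684).

607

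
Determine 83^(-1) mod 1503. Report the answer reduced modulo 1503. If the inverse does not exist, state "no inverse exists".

833

gcd(1503, 83) by repeated division:
1503 = 18*83 + 9
83 = 9*9 + 2
9 = 4*2 + 1
2 = 2*1 + 0
Since gcd(83, 1503) = 1, back-substitute to write 1 as a combination:
1 = 9 − 4·2
1 = −4·83 + 37·9
1 = 37·1503 − 670·83
Thus 83·(-670) ≡ 1 (mod 1503); reducing, -670 mod 1503 = 833.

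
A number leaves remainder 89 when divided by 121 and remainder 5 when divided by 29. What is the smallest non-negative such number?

2267

Write x = 89 + 121·k. Then 121·k ≡ 5 − 89 ≡ 3 (mod 29).
Need 121⁻¹ mod 29. Extended Euclid on (29, 5):
29 = 5×5 + 4
5 = 1×4 + 1
4 = 4×1 + 0
Back-substitute:
1 = 5 − 4
1 = −29 + 6·5
121⁻¹ ≡ 6 (mod 29), so k ≡ 6·3 ≡ 18 (mod 29).
x = 89 + 121·18 = 2267.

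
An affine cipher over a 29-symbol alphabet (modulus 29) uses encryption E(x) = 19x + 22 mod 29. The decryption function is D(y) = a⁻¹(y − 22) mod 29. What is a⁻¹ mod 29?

Apply the Euclidean algorithm to 29 and 19:
29 = 1×19 + 10
19 = 1×10 + 9
10 = 1×9 + 1
9 = 9×1 + 0
Since gcd(19, 29) = 1, back-substitute to write 1 as a combination:
1 = 10 − 9
1 = −19 + 2·10
1 = 2·29 − 3·19
So 19·(-3) ≡ 1 (mod 29), and -3 ≡ 26 (mod 29).

26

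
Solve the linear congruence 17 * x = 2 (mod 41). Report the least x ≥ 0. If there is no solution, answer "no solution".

First find gcd(17, 41):
41 = 2*17 + 7
17 = 2*7 + 3
7 = 2*3 + 1
3 = 3*1 + 0
gcd = 1, so a unique solution mod 41 exists.
Back-substitute for the Bézout coefficients:
1 = 7 − 2·3
1 = −2·17 + 5·7
1 = 5·41 − 12·17
So 17·(-12) ≡ 1 (mod 41), giving 17⁻¹ ≡ 29.
x ≡ 17⁻¹·2 ≡ 29·2 ≡ 17 (mod 41).

17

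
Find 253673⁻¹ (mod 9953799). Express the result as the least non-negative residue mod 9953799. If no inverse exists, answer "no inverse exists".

gcd(9953799, 253673) by repeated division:
9953799 = 39*253673 + 60552
253673 = 4*60552 + 11465
60552 = 5*11465 + 3227
11465 = 3*3227 + 1784
3227 = 1*1784 + 1443
1784 = 1*1443 + 341
1443 = 4*341 + 79
341 = 4*79 + 25
79 = 3*25 + 4
25 = 6*4 + 1
4 = 4*1 + 0
Since gcd(253673, 9953799) = 1, back-substitute to write 1 as a combination:
1 = 25 − 6·4
1 = −6·79 + 19·25
1 = 19·341 − 82·79
1 = −82·1443 + 347·341
1 = 347·1784 − 429·1443
1 = −429·3227 + 776·1784
1 = 776·11465 − 2757·3227
1 = −2757·60552 + 14561·11465
1 = 14561·253673 − 61001·60552
1 = −61001·9953799 + 2393600·253673
So 253673·2393600 ≡ 1 (mod 9953799).

2393600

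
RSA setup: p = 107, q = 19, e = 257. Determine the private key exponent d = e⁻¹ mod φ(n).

φ(n) = (p−1)(q−1) = 106·18 = 1908.
Need d with 257·d ≡ 1 (mod 1908). Apply the extended Euclidean algorithm:
1908 = 7×257 + 109
257 = 2×109 + 39
109 = 2×39 + 31
39 = 1×31 + 8
31 = 3×8 + 7
8 = 1×7 + 1
7 = 7×1 + 0
Back-substitute:
1 = 8 − 7
1 = −31 + 4·8
1 = 4·39 − 5·31
1 = −5·109 + 14·39
1 = 14·257 − 33·109
1 = −33·1908 + 245·257
So 257·245 ≡ 1 (mod 1908), hence d = 245.

245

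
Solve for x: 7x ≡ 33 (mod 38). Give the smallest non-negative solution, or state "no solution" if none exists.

First find gcd(7, 38):
38 = 5·7 + 3
7 = 2·3 + 1
3 = 3·1 + 0
gcd = 1, so a unique solution mod 38 exists.
Back-substitute for the Bézout coefficients:
1 = 7 − 2·3
1 = −2·38 + 11·7
So 7·(11) ≡ 1 (mod 38), giving 7⁻¹ ≡ 11.
x ≡ 7⁻¹·33 ≡ 11·33 ≡ 21 (mod 38).

21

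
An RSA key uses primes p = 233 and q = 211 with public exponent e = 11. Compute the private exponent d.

44291

φ(n) = (p−1)(q−1) = 232·210 = 48720.
Need d with 11·d ≡ 1 (mod 48720). Apply the extended Euclidean algorithm:
48720 = 4429×11 + 1
11 = 11×1 + 0
Back-substitute:
1 = 48720 − 4429·11
So 11·(-4429) ≡ 1 (mod 48720), hence d ≡ -4429 ≡ 44291 (mod 48720).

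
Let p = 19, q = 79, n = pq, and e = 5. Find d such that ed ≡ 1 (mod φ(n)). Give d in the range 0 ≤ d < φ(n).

281

φ(n) = (p−1)(q−1) = 18·78 = 1404.
Need d with 5·d ≡ 1 (mod 1404). Apply the extended Euclidean algorithm:
1404 = 280·5 + 4
5 = 1·4 + 1
4 = 4·1 + 0
Back-substitute:
1 = 5 − 4
1 = −1404 + 281·5
So 5·281 ≡ 1 (mod 1404), hence d = 281.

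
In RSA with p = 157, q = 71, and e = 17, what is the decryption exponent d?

8993

φ(n) = (p−1)(q−1) = 156·70 = 10920.
Need d with 17·d ≡ 1 (mod 10920). Apply the extended Euclidean algorithm:
10920 = 642*17 + 6
17 = 2*6 + 5
6 = 1*5 + 1
5 = 5*1 + 0
Back-substitute:
1 = 6 − 5
1 = −17 + 3·6
1 = 3·10920 − 1927·17
So 17·(-1927) ≡ 1 (mod 10920), hence d ≡ -1927 ≡ 8993 (mod 10920).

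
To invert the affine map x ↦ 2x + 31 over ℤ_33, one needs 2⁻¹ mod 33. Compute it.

Extended Euclidean algorithm:
33 = 16*2 + 1
2 = 2*1 + 0
gcd = 1, so the inverse exists. Back-substitute:
1 = 33 − 16·2
Hence 2⁻¹ ≡ -16 ≡ 17 (mod 33).

17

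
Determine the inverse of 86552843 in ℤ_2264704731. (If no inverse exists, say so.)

2093916332

Extended Euclidean algorithm:
2264704731 = 26·86552843 + 14330813
86552843 = 6·14330813 + 567965
14330813 = 25·567965 + 131688
567965 = 4·131688 + 41213
131688 = 3·41213 + 8049
41213 = 5·8049 + 968
8049 = 8·968 + 305
968 = 3·305 + 53
305 = 5·53 + 40
53 = 1·40 + 13
40 = 3·13 + 1
13 = 13·1 + 0
The gcd is 1. Working backward:
1 = 40 − 3·13
1 = −3·53 + 4·40
1 = 4·305 − 23·53
1 = −23·968 + 73·305
1 = 73·8049 − 607·968
1 = −607·41213 + 3108·8049
1 = 3108·131688 − 9931·41213
1 = −9931·567965 + 42832·131688
1 = 42832·14330813 − 1080731·567965
1 = −1080731·86552843 + 6527218·14330813
1 = 6527218·2264704731 − 170788399·86552843
Hence 86552843⁻¹ ≡ -170788399 ≡ 2093916332 (mod 2264704731).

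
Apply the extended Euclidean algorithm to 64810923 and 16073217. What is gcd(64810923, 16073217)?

3

Euclidean algorithm:
64810923 = 4·16073217 + 518055
16073217 = 31·518055 + 13512
518055 = 38·13512 + 4599
13512 = 2·4599 + 4314
4599 = 1·4314 + 285
4314 = 15·285 + 39
285 = 7·39 + 12
39 = 3·12 + 3
12 = 4·3 + 0
gcd(64810923, 16073217) = 3.
Back-substituting:
3 = 39 − 3·12
3 = −3·285 + 22·39
3 = 22·4314 − 333·285
3 = −333·4599 + 355·4314
3 = 355·13512 − 1043·4599
3 = −1043·518055 + 39989·13512
3 = 39989·16073217 − 1240702·518055
3 = −1240702·64810923 + 5002797·16073217
So 3 = (-1240702)·64810923 + (5002797)·16073217.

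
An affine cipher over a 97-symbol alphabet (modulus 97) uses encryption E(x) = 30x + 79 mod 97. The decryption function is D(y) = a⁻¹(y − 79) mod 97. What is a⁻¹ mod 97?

55

Extended Euclidean algorithm:
97 = 3×30 + 7
30 = 4×7 + 2
7 = 3×2 + 1
2 = 2×1 + 0
Since gcd(30, 97) = 1, back-substitute to write 1 as a combination:
1 = 7 − 3·2
1 = −3·30 + 13·7
1 = 13·97 − 42·30
Hence 30⁻¹ ≡ -42 ≡ 55 (mod 97).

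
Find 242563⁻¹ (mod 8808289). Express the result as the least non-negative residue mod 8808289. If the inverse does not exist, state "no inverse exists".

Extended Euclidean algorithm:
8808289 = 36*242563 + 76021
242563 = 3*76021 + 14500
76021 = 5*14500 + 3521
14500 = 4*3521 + 416
3521 = 8*416 + 193
416 = 2*193 + 30
193 = 6*30 + 13
30 = 2*13 + 4
13 = 3*4 + 1
4 = 4*1 + 0
The gcd is 1. Working backward:
1 = 13 − 3·4
1 = −3·30 + 7·13
1 = 7·193 − 45·30
1 = −45·416 + 97·193
1 = 97·3521 − 821·416
1 = −821·14500 + 3381·3521
1 = 3381·76021 − 17726·14500
1 = −17726·242563 + 56559·76021
1 = 56559·8808289 − 2053850·242563
Hence 242563⁻¹ ≡ -2053850 ≡ 6754439 (mod 8808289).

6754439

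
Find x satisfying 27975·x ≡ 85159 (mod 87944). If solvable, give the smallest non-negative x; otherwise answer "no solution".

45473

First find gcd(27975, 87944):
87944 = 3×27975 + 4019
27975 = 6×4019 + 3861
4019 = 1×3861 + 158
3861 = 24×158 + 69
158 = 2×69 + 20
69 = 3×20 + 9
20 = 2×9 + 2
9 = 4×2 + 1
2 = 2×1 + 0
gcd = 1, so a unique solution mod 87944 exists.
Back-substitute for the Bézout coefficients:
1 = 9 − 4·2
1 = −4·20 + 9·9
1 = 9·69 − 31·20
1 = −31·158 + 71·69
1 = 71·3861 − 1735·158
1 = −1735·4019 + 1806·3861
1 = 1806·27975 − 12571·4019
1 = −12571·87944 + 39519·27975
So 27975·(39519) ≡ 1 (mod 87944), giving 27975⁻¹ ≡ 39519.
x ≡ 27975⁻¹·85159 ≡ 39519·85159 ≡ 45473 (mod 87944).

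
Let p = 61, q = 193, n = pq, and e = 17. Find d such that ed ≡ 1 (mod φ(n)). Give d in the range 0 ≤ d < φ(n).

φ(n) = (p−1)(q−1) = 60·192 = 11520.
Need d with 17·d ≡ 1 (mod 11520). Apply the extended Euclidean algorithm:
11520 = 677*17 + 11
17 = 1*11 + 6
11 = 1*6 + 5
6 = 1*5 + 1
5 = 5*1 + 0
Back-substitute:
1 = 6 − 5
1 = −11 + 2·6
1 = 2·17 − 3·11
1 = −3·11520 + 2033·17
So 17·2033 ≡ 1 (mod 11520), hence d = 2033.

2033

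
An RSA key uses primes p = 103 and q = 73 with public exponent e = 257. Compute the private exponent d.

6401

φ(n) = (p−1)(q−1) = 102·72 = 7344.
Need d with 257·d ≡ 1 (mod 7344). Apply the extended Euclidean algorithm:
7344 = 28*257 + 148
257 = 1*148 + 109
148 = 1*109 + 39
109 = 2*39 + 31
39 = 1*31 + 8
31 = 3*8 + 7
8 = 1*7 + 1
7 = 7*1 + 0
Back-substitute:
1 = 8 − 7
1 = −31 + 4·8
1 = 4·39 − 5·31
1 = −5·109 + 14·39
1 = 14·148 − 19·109
1 = −19·257 + 33·148
1 = 33·7344 − 943·257
So 257·(-943) ≡ 1 (mod 7344), hence d ≡ -943 ≡ 6401 (mod 7344).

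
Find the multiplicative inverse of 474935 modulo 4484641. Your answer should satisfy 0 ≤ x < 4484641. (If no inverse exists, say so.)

Apply the Euclidean algorithm to 4484641 and 474935:
4484641 = 9·474935 + 210226
474935 = 2·210226 + 54483
210226 = 3·54483 + 46777
54483 = 1·46777 + 7706
46777 = 6·7706 + 541
7706 = 14·541 + 132
541 = 4·132 + 13
132 = 10·13 + 2
13 = 6·2 + 1
2 = 2·1 + 0
gcd = 1, so the inverse exists. Back-substitute:
1 = 13 − 6·2
1 = −6·132 + 61·13
1 = 61·541 − 250·132
1 = −250·7706 + 3561·541
1 = 3561·46777 − 21616·7706
1 = −21616·54483 + 25177·46777
1 = 25177·210226 − 97147·54483
1 = −97147·474935 + 219471·210226
1 = 219471·4484641 − 2072386·474935
Hence 474935⁻¹ ≡ -2072386 ≡ 2412255 (mod 4484641).

2412255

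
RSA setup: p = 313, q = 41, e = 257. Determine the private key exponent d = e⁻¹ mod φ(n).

φ(n) = (p−1)(q−1) = 312·40 = 12480.
Need d with 257·d ≡ 1 (mod 12480). Apply the extended Euclidean algorithm:
12480 = 48*257 + 144
257 = 1*144 + 113
144 = 1*113 + 31
113 = 3*31 + 20
31 = 1*20 + 11
20 = 1*11 + 9
11 = 1*9 + 2
9 = 4*2 + 1
2 = 2*1 + 0
Back-substitute:
1 = 9 − 4·2
1 = −4·11 + 5·9
1 = 5·20 − 9·11
1 = −9·31 + 14·20
1 = 14·113 − 51·31
1 = −51·144 + 65·113
1 = 65·257 − 116·144
1 = −116·12480 + 5633·257
So 257·5633 ≡ 1 (mod 12480), hence d = 5633.

5633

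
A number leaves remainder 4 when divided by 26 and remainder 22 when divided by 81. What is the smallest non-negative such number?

Write x = 4 + 26·k. Then 26·k ≡ 22 − 4 ≡ 18 (mod 81).
Need 26⁻¹ mod 81. Extended Euclid on (81, 26):
81 = 3·26 + 3
26 = 8·3 + 2
3 = 1·2 + 1
2 = 2·1 + 0
Back-substitute:
1 = 3 − 2
1 = −26 + 9·3
1 = 9·81 − 28·26
26⁻¹ ≡ 53 (mod 81), so k ≡ 53·18 ≡ 63 (mod 81).
x = 4 + 26·63 = 1642.

1642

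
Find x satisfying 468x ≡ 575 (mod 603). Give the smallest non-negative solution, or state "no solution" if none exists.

gcd(468, 603):
603 = 1×468 + 135
468 = 3×135 + 63
135 = 2×63 + 9
63 = 7×9 + 0
gcd = 9, but 9 ∤ 575, so the congruence has no solution.

no solution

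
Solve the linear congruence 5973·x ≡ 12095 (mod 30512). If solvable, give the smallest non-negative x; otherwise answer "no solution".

16931

First find gcd(5973, 30512):
30512 = 5×5973 + 647
5973 = 9×647 + 150
647 = 4×150 + 47
150 = 3×47 + 9
47 = 5×9 + 2
9 = 4×2 + 1
2 = 2×1 + 0
gcd = 1, so a unique solution mod 30512 exists.
Back-substitute for the Bézout coefficients:
1 = 9 − 4·2
1 = −4·47 + 21·9
1 = 21·150 − 67·47
1 = −67·647 + 289·150
1 = 289·5973 − 2668·647
1 = −2668·30512 + 13629·5973
So 5973·(13629) ≡ 1 (mod 30512), giving 5973⁻¹ ≡ 13629.
x ≡ 5973⁻¹·12095 ≡ 13629·12095 ≡ 16931 (mod 30512).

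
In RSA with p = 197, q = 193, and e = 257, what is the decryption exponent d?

φ(n) = (p−1)(q−1) = 196·192 = 37632.
Need d with 257·d ≡ 1 (mod 37632). Apply the extended Euclidean algorithm:
37632 = 146*257 + 110
257 = 2*110 + 37
110 = 2*37 + 36
37 = 1*36 + 1
36 = 36*1 + 0
Back-substitute:
1 = 37 − 36
1 = −110 + 3·37
1 = 3·257 − 7·110
1 = −7·37632 + 1025·257
So 257·1025 ≡ 1 (mod 37632), hence d = 1025.

1025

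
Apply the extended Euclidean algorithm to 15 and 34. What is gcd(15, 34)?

Euclidean algorithm:
34 = 2·15 + 4
15 = 3·4 + 3
4 = 1·3 + 1
3 = 3·1 + 0
gcd(15, 34) = 1.
Back-substituting:
1 = 4 − 3
1 = −15 + 4·4
1 = 4·34 − 9·15
So 1 = (4)·34 + (-9)·15.

1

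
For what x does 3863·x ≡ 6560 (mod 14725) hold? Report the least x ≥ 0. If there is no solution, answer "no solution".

745

First find gcd(3863, 14725):
14725 = 3·3863 + 3136
3863 = 1·3136 + 727
3136 = 4·727 + 228
727 = 3·228 + 43
228 = 5·43 + 13
43 = 3·13 + 4
13 = 3·4 + 1
4 = 4·1 + 0
gcd = 1, so a unique solution mod 14725 exists.
Back-substitute for the Bézout coefficients:
1 = 13 − 3·4
1 = −3·43 + 10·13
1 = 10·228 − 53·43
1 = −53·727 + 169·228
1 = 169·3136 − 729·727
1 = −729·3863 + 898·3136
1 = 898·14725 − 3423·3863
So 3863·(-3423) ≡ 1 (mod 14725), giving 3863⁻¹ ≡ 11302.
x ≡ 3863⁻¹·6560 ≡ 11302·6560 ≡ 745 (mod 14725).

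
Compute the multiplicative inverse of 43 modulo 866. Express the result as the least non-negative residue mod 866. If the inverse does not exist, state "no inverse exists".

Apply the Euclidean algorithm to 866 and 43:
866 = 20*43 + 6
43 = 7*6 + 1
6 = 6*1 + 0
Since gcd(43, 866) = 1, back-substitute to write 1 as a combination:
1 = 43 − 7·6
1 = −7·866 + 141·43
So 43·141 ≡ 1 (mod 866).

141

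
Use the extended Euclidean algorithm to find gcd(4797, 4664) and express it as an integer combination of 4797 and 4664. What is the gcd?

Euclidean algorithm:
4797 = 1·4664 + 133
4664 = 35·133 + 9
133 = 14·9 + 7
9 = 1·7 + 2
7 = 3·2 + 1
2 = 2·1 + 0
gcd(4797, 4664) = 1.
Back-substituting:
1 = 7 − 3·2
1 = −3·9 + 4·7
1 = 4·133 − 59·9
1 = −59·4664 + 2069·133
1 = 2069·4797 − 2128·4664
So 1 = (2069)·4797 + (-2128)·4664.

1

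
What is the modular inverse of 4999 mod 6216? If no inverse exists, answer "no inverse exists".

Apply the Euclidean algorithm to 6216 and 4999:
6216 = 1·4999 + 1217
4999 = 4·1217 + 131
1217 = 9·131 + 38
131 = 3·38 + 17
38 = 2·17 + 4
17 = 4·4 + 1
4 = 4·1 + 0
The gcd is 1. Working backward:
1 = 17 − 4·4
1 = −4·38 + 9·17
1 = 9·131 − 31·38
1 = −31·1217 + 288·131
1 = 288·4999 − 1183·1217
1 = −1183·6216 + 1471·4999
So 4999·1471 ≡ 1 (mod 6216).

1471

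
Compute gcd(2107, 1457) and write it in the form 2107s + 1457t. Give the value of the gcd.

1

Euclidean algorithm:
2107 = 1×1457 + 650
1457 = 2×650 + 157
650 = 4×157 + 22
157 = 7×22 + 3
22 = 7×3 + 1
3 = 3×1 + 0
gcd(2107, 1457) = 1.
Express as a combination:
1 = 22 − 7·3
1 = −7·157 + 50·22
1 = 50·650 − 207·157
1 = −207·1457 + 464·650
1 = 464·2107 − 671·1457
So 1 = (464)·2107 + (-671)·1457.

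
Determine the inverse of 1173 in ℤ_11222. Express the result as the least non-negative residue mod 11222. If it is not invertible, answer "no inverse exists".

Apply the Euclidean algorithm to 11222 and 1173:
11222 = 9×1173 + 665
1173 = 1×665 + 508
665 = 1×508 + 157
508 = 3×157 + 37
157 = 4×37 + 9
37 = 4×9 + 1
9 = 9×1 + 0
Since gcd(1173, 11222) = 1, back-substitute to write 1 as a combination:
1 = 37 − 4·9
1 = −4·157 + 17·37
1 = 17·508 − 55·157
1 = −55·665 + 72·508
1 = 72·1173 − 127·665
1 = −127·11222 + 1215·1173
So 1173·1215 ≡ 1 (mod 11222).

1215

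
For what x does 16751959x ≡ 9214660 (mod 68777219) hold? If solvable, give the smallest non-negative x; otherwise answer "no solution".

1363137

First find gcd(16751959, 68777219):
68777219 = 4×16751959 + 1769383
16751959 = 9×1769383 + 827512
1769383 = 2×827512 + 114359
827512 = 7×114359 + 26999
114359 = 4×26999 + 6363
26999 = 4×6363 + 1547
6363 = 4×1547 + 175
1547 = 8×175 + 147
175 = 1×147 + 28
147 = 5×28 + 7
28 = 4×7 + 0
gcd = 7 and 7 | 9214660, so solutions exist. Divide through by 7: 2393137x ≡ 1316380 (mod 9825317).
Now find 2393137⁻¹ mod 9825317:
9825317 = 4*2393137 + 252769
2393137 = 9*252769 + 118216
252769 = 2*118216 + 16337
118216 = 7*16337 + 3857
16337 = 4*3857 + 909
3857 = 4*909 + 221
909 = 4*221 + 25
221 = 8*25 + 21
25 = 1*21 + 4
21 = 5*4 + 1
4 = 4*1 + 0
Back-substitute:
1 = 21 − 5·4
1 = −5·25 + 6·21
1 = 6·221 − 53·25
1 = −53·909 + 218·221
1 = 218·3857 − 925·909
1 = −925·16337 + 3918·3857
1 = 3918·118216 − 28351·16337
1 = −28351·252769 + 60620·118216
1 = 60620·2393137 − 573931·252769
1 = −573931·9825317 + 2356344·2393137
So 2393137⁻¹ ≡ 2356344 (mod 9825317).
Then x ≡ 2356344·1316380 ≡ 1363137 (mod 9825317); the smallest non-negative solution is x = 1363137.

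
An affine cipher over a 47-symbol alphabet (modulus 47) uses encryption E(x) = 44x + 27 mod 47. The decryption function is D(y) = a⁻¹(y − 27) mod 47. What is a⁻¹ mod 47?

Apply the Euclidean algorithm to 47 and 44:
47 = 1×44 + 3
44 = 14×3 + 2
3 = 1×2 + 1
2 = 2×1 + 0
gcd = 1, so the inverse exists. Back-substitute:
1 = 3 − 2
1 = −44 + 15·3
1 = 15·47 − 16·44
Hence 44⁻¹ ≡ -16 ≡ 31 (mod 47).

31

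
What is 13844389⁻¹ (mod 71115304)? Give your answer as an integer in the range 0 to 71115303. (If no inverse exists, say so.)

Euclidean algorithm on 71115304, 13844389:
71115304 = 5×13844389 + 1893359
13844389 = 7×1893359 + 590876
1893359 = 3×590876 + 120731
590876 = 4×120731 + 107952
120731 = 1×107952 + 12779
107952 = 8×12779 + 5720
12779 = 2×5720 + 1339
5720 = 4×1339 + 364
1339 = 3×364 + 247
364 = 1×247 + 117
247 = 2×117 + 13
117 = 9×13 + 0
The gcd is 13, not 1, hence no inverse exists.

no inverse exists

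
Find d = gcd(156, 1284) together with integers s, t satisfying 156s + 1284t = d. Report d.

Apply Euclid's algorithm to 1284 and 156:
1284 = 8*156 + 36
156 = 4*36 + 12
36 = 3*12 + 0
gcd(156, 1284) = 12.
Back-substituting:
12 = 156 − 4·36
12 = −4·1284 + 33·156
So 12 = (-4)·1284 + (33)·156.

12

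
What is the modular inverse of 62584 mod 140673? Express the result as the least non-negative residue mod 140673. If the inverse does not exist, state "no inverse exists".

98521

gcd(140673, 62584) by repeated division:
140673 = 2·62584 + 15505
62584 = 4·15505 + 564
15505 = 27·564 + 277
564 = 2·277 + 10
277 = 27·10 + 7
10 = 1·7 + 3
7 = 2·3 + 1
3 = 3·1 + 0
Since gcd(62584, 140673) = 1, back-substitute to write 1 as a combination:
1 = 7 − 2·3
1 = −2·10 + 3·7
1 = 3·277 − 83·10
1 = −83·564 + 169·277
1 = 169·15505 − 4646·564
1 = −4646·62584 + 18753·15505
1 = 18753·140673 − 42152·62584
Thus 62584·(-42152) ≡ 1 (mod 140673); reducing, -42152 mod 140673 = 98521.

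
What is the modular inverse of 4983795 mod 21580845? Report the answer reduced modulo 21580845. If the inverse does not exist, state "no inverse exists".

Compute gcd(4983795, 21580845):
21580845 = 4*4983795 + 1645665
4983795 = 3*1645665 + 46800
1645665 = 35*46800 + 7665
46800 = 6*7665 + 810
7665 = 9*810 + 375
810 = 2*375 + 60
375 = 6*60 + 15
60 = 4*15 + 0
The gcd is 15, not 1, hence no inverse exists.

no inverse exists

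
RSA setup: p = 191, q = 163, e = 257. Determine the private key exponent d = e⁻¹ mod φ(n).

φ(n) = (p−1)(q−1) = 190·162 = 30780.
Need d with 257·d ≡ 1 (mod 30780). Apply the extended Euclidean algorithm:
30780 = 119*257 + 197
257 = 1*197 + 60
197 = 3*60 + 17
60 = 3*17 + 9
17 = 1*9 + 8
9 = 1*8 + 1
8 = 8*1 + 0
Back-substitute:
1 = 9 − 8
1 = −17 + 2·9
1 = 2·60 − 7·17
1 = −7·197 + 23·60
1 = 23·257 − 30·197
1 = −30·30780 + 3593·257
So 257·3593 ≡ 1 (mod 30780), hence d = 3593.

3593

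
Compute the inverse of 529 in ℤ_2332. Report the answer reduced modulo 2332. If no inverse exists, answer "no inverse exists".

Apply the Euclidean algorithm to 2332 and 529:
2332 = 4×529 + 216
529 = 2×216 + 97
216 = 2×97 + 22
97 = 4×22 + 9
22 = 2×9 + 4
9 = 2×4 + 1
4 = 4×1 + 0
The gcd is 1. Working backward:
1 = 9 − 2·4
1 = −2·22 + 5·9
1 = 5·97 − 22·22
1 = −22·216 + 49·97
1 = 49·529 − 120·216
1 = −120·2332 + 529·529
So 529·529 ≡ 1 (mod 2332).

529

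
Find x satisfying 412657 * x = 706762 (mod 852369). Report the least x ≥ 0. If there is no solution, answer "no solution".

98275

First find gcd(412657, 852369):
852369 = 2·412657 + 27055
412657 = 15·27055 + 6832
27055 = 3·6832 + 6559
6832 = 1·6559 + 273
6559 = 24·273 + 7
273 = 39·7 + 0
gcd = 7 and 7 | 706762, so solutions exist. Divide through by 7: 58951x ≡ 100966 (mod 121767).
Now find 58951⁻¹ mod 121767:
121767 = 2×58951 + 3865
58951 = 15×3865 + 976
3865 = 3×976 + 937
976 = 1×937 + 39
937 = 24×39 + 1
39 = 39×1 + 0
Back-substitute:
1 = 937 − 24·39
1 = −24·976 + 25·937
1 = 25·3865 − 99·976
1 = −99·58951 + 1510·3865
1 = 1510·121767 − 3119·58951
So 58951·(-3119) ≡ 1 (mod 121767), i.e. 58951⁻¹ ≡ 118648.
Then x ≡ 118648·100966 ≡ 98275 (mod 121767); the smallest non-negative solution is x = 98275.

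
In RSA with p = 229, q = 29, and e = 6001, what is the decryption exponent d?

3217

φ(n) = (p−1)(q−1) = 228·28 = 6384.
Need d with 6001·d ≡ 1 (mod 6384). Apply the extended Euclidean algorithm:
6384 = 1*6001 + 383
6001 = 15*383 + 256
383 = 1*256 + 127
256 = 2*127 + 2
127 = 63*2 + 1
2 = 2*1 + 0
Back-substitute:
1 = 127 − 63·2
1 = −63·256 + 127·127
1 = 127·383 − 190·256
1 = −190·6001 + 2977·383
1 = 2977·6384 − 3167·6001
So 6001·(-3167) ≡ 1 (mod 6384), hence d ≡ -3167 ≡ 3217 (mod 6384).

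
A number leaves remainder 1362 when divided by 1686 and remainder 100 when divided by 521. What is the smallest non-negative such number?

355422

Write x = 1362 + 1686·k. Then 1686·k ≡ 100 − 1362 ≡ 301 (mod 521).
Need 1686⁻¹ mod 521. Extended Euclid on (521, 123):
521 = 4*123 + 29
123 = 4*29 + 7
29 = 4*7 + 1
7 = 7*1 + 0
Back-substitute:
1 = 29 − 4·7
1 = −4·123 + 17·29
1 = 17·521 − 72·123
1686⁻¹ ≡ 449 (mod 521), so k ≡ 449·301 ≡ 210 (mod 521).
x = 1362 + 1686·210 = 355422.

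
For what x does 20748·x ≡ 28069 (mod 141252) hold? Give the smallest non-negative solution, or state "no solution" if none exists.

gcd(20748, 141252):
141252 = 6*20748 + 16764
20748 = 1*16764 + 3984
16764 = 4*3984 + 828
3984 = 4*828 + 672
828 = 1*672 + 156
672 = 4*156 + 48
156 = 3*48 + 12
48 = 4*12 + 0
gcd = 12, but 12 ∤ 28069, so the congruence has no solution.

no solution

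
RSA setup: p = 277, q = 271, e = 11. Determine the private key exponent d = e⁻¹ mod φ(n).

60971

φ(n) = (p−1)(q−1) = 276·270 = 74520.
Need d with 11·d ≡ 1 (mod 74520). Apply the extended Euclidean algorithm:
74520 = 6774×11 + 6
11 = 1×6 + 5
6 = 1×5 + 1
5 = 5×1 + 0
Back-substitute:
1 = 6 − 5
1 = −11 + 2·6
1 = 2·74520 − 13549·11
So 11·(-13549) ≡ 1 (mod 74520), hence d ≡ -13549 ≡ 60971 (mod 74520).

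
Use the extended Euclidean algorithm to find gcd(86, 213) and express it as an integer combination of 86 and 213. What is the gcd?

1

Repeated division:
213 = 2×86 + 41
86 = 2×41 + 4
41 = 10×4 + 1
4 = 4×1 + 0
gcd(86, 213) = 1.
Express as a combination:
1 = 41 − 10·4
1 = −10·86 + 21·41
1 = 21·213 − 52·86
So 1 = (21)·213 + (-52)·86.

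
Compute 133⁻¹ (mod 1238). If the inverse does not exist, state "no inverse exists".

gcd(1238, 133) by repeated division:
1238 = 9*133 + 41
133 = 3*41 + 10
41 = 4*10 + 1
10 = 10*1 + 0
gcd = 1, so the inverse exists. Back-substitute:
1 = 41 − 4·10
1 = −4·133 + 13·41
1 = 13·1238 − 121·133
Hence 133⁻¹ ≡ -121 ≡ 1117 (mod 1238).

1117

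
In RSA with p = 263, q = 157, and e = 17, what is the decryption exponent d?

9617

φ(n) = (p−1)(q−1) = 262·156 = 40872.
Need d with 17·d ≡ 1 (mod 40872). Apply the extended Euclidean algorithm:
40872 = 2404×17 + 4
17 = 4×4 + 1
4 = 4×1 + 0
Back-substitute:
1 = 17 − 4·4
1 = −4·40872 + 9617·17
So 17·9617 ≡ 1 (mod 40872), hence d = 9617.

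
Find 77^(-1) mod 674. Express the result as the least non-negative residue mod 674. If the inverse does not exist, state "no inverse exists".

639

Extended Euclidean algorithm:
674 = 8·77 + 58
77 = 1·58 + 19
58 = 3·19 + 1
19 = 19·1 + 0
The gcd is 1. Working backward:
1 = 58 − 3·19
1 = −3·77 + 4·58
1 = 4·674 − 35·77
Thus 77·(-35) ≡ 1 (mod 674); reducing, -35 mod 674 = 639.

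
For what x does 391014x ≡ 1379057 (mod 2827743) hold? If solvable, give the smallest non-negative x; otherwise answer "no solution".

no solution

gcd(391014, 2827743):
2827743 = 7*391014 + 90645
391014 = 4*90645 + 28434
90645 = 3*28434 + 5343
28434 = 5*5343 + 1719
5343 = 3*1719 + 186
1719 = 9*186 + 45
186 = 4*45 + 6
45 = 7*6 + 3
6 = 2*3 + 0
gcd = 3, but 3 ∤ 1379057, so the congruence has no solution.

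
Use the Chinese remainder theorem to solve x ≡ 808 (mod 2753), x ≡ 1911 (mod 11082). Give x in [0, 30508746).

Write x = 808 + 2753·k. Then 2753·k ≡ 1911 − 808 ≡ 1103 (mod 11082).
Need 2753⁻¹ mod 11082. Extended Euclid on (11082, 2753):
11082 = 4*2753 + 70
2753 = 39*70 + 23
70 = 3*23 + 1
23 = 23*1 + 0
Back-substitute:
1 = 70 − 3·23
1 = −3·2753 + 118·70
1 = 118·11082 − 475·2753
2753⁻¹ ≡ 10607 (mod 11082), so k ≡ 10607·1103 ≡ 8011 (mod 11082).
x = 808 + 2753·8011 = 22055091.

22055091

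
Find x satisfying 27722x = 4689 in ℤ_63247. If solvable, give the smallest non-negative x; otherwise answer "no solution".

First find gcd(27722, 63247):
63247 = 2*27722 + 7803
27722 = 3*7803 + 4313
7803 = 1*4313 + 3490
4313 = 1*3490 + 823
3490 = 4*823 + 198
823 = 4*198 + 31
198 = 6*31 + 12
31 = 2*12 + 7
12 = 1*7 + 5
7 = 1*5 + 2
5 = 2*2 + 1
2 = 2*1 + 0
gcd = 1, so a unique solution mod 63247 exists.
Back-substitute for the Bézout coefficients:
1 = 5 − 2·2
1 = −2·7 + 3·5
1 = 3·12 − 5·7
1 = −5·31 + 13·12
1 = 13·198 − 83·31
1 = −83·823 + 345·198
1 = 345·3490 − 1463·823
1 = −1463·4313 + 1808·3490
1 = 1808·7803 − 3271·4313
1 = −3271·27722 + 11621·7803
1 = 11621·63247 − 26513·27722
So 27722·(-26513) ≡ 1 (mod 63247), giving 27722⁻¹ ≡ 36734.
x ≡ 27722⁻¹·4689 ≡ 36734·4689 ≡ 24145 (mod 63247).

24145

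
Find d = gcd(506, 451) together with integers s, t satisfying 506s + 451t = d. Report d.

11

Repeated division:
506 = 1*451 + 55
451 = 8*55 + 11
55 = 5*11 + 0
gcd(506, 451) = 11.
Back-substituting:
11 = 451 − 8·55
11 = −8·506 + 9·451
So 11 = (-8)·506 + (9)·451.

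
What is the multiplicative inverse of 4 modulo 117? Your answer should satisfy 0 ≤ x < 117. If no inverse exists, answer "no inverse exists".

gcd(117, 4) by repeated division:
117 = 29×4 + 1
4 = 4×1 + 0
Since gcd(4, 117) = 1, back-substitute to write 1 as a combination:
1 = 117 − 29·4
So 4·(-29) ≡ 1 (mod 117), and -29 ≡ 88 (mod 117).

88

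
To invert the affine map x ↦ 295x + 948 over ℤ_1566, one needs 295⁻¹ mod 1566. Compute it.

Extended Euclidean algorithm:
1566 = 5×295 + 91
295 = 3×91 + 22
91 = 4×22 + 3
22 = 7×3 + 1
3 = 3×1 + 0
The gcd is 1. Working backward:
1 = 22 − 7·3
1 = −7·91 + 29·22
1 = 29·295 − 94·91
1 = −94·1566 + 499·295
So 295·499 ≡ 1 (mod 1566).

499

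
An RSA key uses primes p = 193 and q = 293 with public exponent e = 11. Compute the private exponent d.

φ(n) = (p−1)(q−1) = 192·292 = 56064.
Need d with 11·d ≡ 1 (mod 56064). Apply the extended Euclidean algorithm:
56064 = 5096×11 + 8
11 = 1×8 + 3
8 = 2×3 + 2
3 = 1×2 + 1
2 = 2×1 + 0
Back-substitute:
1 = 3 − 2
1 = −8 + 3·3
1 = 3·11 − 4·8
1 = −4·56064 + 20387·11
So 11·20387 ≡ 1 (mod 56064), hence d = 20387.

20387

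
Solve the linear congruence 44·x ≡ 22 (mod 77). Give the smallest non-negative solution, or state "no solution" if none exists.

First find gcd(44, 77):
77 = 1·44 + 33
44 = 1·33 + 11
33 = 3·11 + 0
gcd = 11 and 11 | 22, so solutions exist. Divide through by 11: 4x ≡ 2 (mod 7).
Now find 4⁻¹ mod 7:
7 = 1·4 + 3
4 = 1·3 + 1
3 = 3·1 + 0
Back-substitute:
1 = 4 − 3
1 = −7 + 2·4
So 4⁻¹ ≡ 2 (mod 7).
Then x ≡ 2·2 ≡ 4 (mod 7); the smallest non-negative solution is x = 4.

4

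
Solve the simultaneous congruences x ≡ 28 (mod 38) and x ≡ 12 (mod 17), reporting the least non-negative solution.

522

Write x = 28 + 38·k. Then 38·k ≡ 12 − 28 ≡ 1 (mod 17).
Need 38⁻¹ mod 17. Extended Euclid on (17, 4):
17 = 4*4 + 1
4 = 4*1 + 0
Back-substitute:
1 = 17 − 4·4
38⁻¹ ≡ 13 (mod 17), so k ≡ 13·1 ≡ 13 (mod 17).
x = 28 + 38·13 = 522.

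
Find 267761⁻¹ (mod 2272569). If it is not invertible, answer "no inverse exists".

no inverse exists

Euclidean algorithm on 2272569, 267761:
2272569 = 8·267761 + 130481
267761 = 2·130481 + 6799
130481 = 19·6799 + 1300
6799 = 5·1300 + 299
1300 = 4·299 + 104
299 = 2·104 + 91
104 = 1·91 + 13
91 = 7·13 + 0
The gcd is 13, not 1, hence no inverse exists.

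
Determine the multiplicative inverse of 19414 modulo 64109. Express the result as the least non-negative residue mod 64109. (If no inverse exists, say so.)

13331

Extended Euclidean algorithm:
64109 = 3*19414 + 5867
19414 = 3*5867 + 1813
5867 = 3*1813 + 428
1813 = 4*428 + 101
428 = 4*101 + 24
101 = 4*24 + 5
24 = 4*5 + 4
5 = 1*4 + 1
4 = 4*1 + 0
The gcd is 1. Working backward:
1 = 5 − 4
1 = −24 + 5·5
1 = 5·101 − 21·24
1 = −21·428 + 89·101
1 = 89·1813 − 377·428
1 = −377·5867 + 1220·1813
1 = 1220·19414 − 4037·5867
1 = −4037·64109 + 13331·19414
So 19414·13331 ≡ 1 (mod 64109).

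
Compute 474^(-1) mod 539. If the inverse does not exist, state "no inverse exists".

Extended Euclidean algorithm:
539 = 1*474 + 65
474 = 7*65 + 19
65 = 3*19 + 8
19 = 2*8 + 3
8 = 2*3 + 2
3 = 1*2 + 1
2 = 2*1 + 0
The gcd is 1. Working backward:
1 = 3 − 2
1 = −8 + 3·3
1 = 3·19 − 7·8
1 = −7·65 + 24·19
1 = 24·474 − 175·65
1 = −175·539 + 199·474
So 474·199 ≡ 1 (mod 539).

199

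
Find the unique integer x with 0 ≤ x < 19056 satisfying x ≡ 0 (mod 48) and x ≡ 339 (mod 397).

Write x = 0 + 48·k. Then 48·k ≡ 339 − 0 ≡ 339 (mod 397).
Need 48⁻¹ mod 397. Extended Euclid on (397, 48):
397 = 8·48 + 13
48 = 3·13 + 9
13 = 1·9 + 4
9 = 2·4 + 1
4 = 4·1 + 0
Back-substitute:
1 = 9 − 2·4
1 = −2·13 + 3·9
1 = 3·48 − 11·13
1 = −11·397 + 91·48
48⁻¹ ≡ 91 (mod 397), so k ≡ 91·339 ≡ 280 (mod 397).
x = 0 + 48·280 = 13440.

13440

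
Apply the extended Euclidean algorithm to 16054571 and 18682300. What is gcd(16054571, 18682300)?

13

Euclidean algorithm:
18682300 = 1*16054571 + 2627729
16054571 = 6*2627729 + 288197
2627729 = 9*288197 + 33956
288197 = 8*33956 + 16549
33956 = 2*16549 + 858
16549 = 19*858 + 247
858 = 3*247 + 117
247 = 2*117 + 13
117 = 9*13 + 0
gcd(16054571, 18682300) = 13.
Back-substituting:
13 = 247 − 2·117
13 = −2·858 + 7·247
13 = 7·16549 − 135·858
13 = −135·33956 + 277·16549
13 = 277·288197 − 2351·33956
13 = −2351·2627729 + 21436·288197
13 = 21436·16054571 − 130967·2627729
13 = −130967·18682300 + 152403·16054571
So 13 = (-130967)·18682300 + (152403)·16054571.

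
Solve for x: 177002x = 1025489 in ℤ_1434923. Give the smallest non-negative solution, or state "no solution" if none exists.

no solution

gcd(177002, 1434923):
1434923 = 8×177002 + 18907
177002 = 9×18907 + 6839
18907 = 2×6839 + 5229
6839 = 1×5229 + 1610
5229 = 3×1610 + 399
1610 = 4×399 + 14
399 = 28×14 + 7
14 = 2×7 + 0
gcd = 7, but 7 ∤ 1025489, so the congruence has no solution.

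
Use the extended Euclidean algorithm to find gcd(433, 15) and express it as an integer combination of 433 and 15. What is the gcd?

1

Repeated division:
433 = 28*15 + 13
15 = 1*13 + 2
13 = 6*2 + 1
2 = 2*1 + 0
gcd(433, 15) = 1.
Express as a combination:
1 = 13 − 6·2
1 = −6·15 + 7·13
1 = 7·433 − 202·15
So 1 = (7)·433 + (-202)·15.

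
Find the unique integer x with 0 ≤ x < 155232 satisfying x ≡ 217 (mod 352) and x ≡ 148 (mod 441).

147001

Write x = 217 + 352·k. Then 352·k ≡ 148 − 217 ≡ 372 (mod 441).
Need 352⁻¹ mod 441. Extended Euclid on (441, 352):
441 = 1×352 + 89
352 = 3×89 + 85
89 = 1×85 + 4
85 = 21×4 + 1
4 = 4×1 + 0
Back-substitute:
1 = 85 − 21·4
1 = −21·89 + 22·85
1 = 22·352 − 87·89
1 = −87·441 + 109·352
352⁻¹ ≡ 109 (mod 441), so k ≡ 109·372 ≡ 417 (mod 441).
x = 217 + 352·417 = 147001.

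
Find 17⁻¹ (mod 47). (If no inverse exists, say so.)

36

Run Euclid on (47, 17):
47 = 2×17 + 13
17 = 1×13 + 4
13 = 3×4 + 1
4 = 4×1 + 0
The gcd is 1. Working backward:
1 = 13 − 3·4
1 = −3·17 + 4·13
1 = 4·47 − 11·17
Hence 17⁻¹ ≡ -11 ≡ 36 (mod 47).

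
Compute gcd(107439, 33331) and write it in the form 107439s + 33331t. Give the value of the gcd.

1

Euclidean algorithm:
107439 = 3*33331 + 7446
33331 = 4*7446 + 3547
7446 = 2*3547 + 352
3547 = 10*352 + 27
352 = 13*27 + 1
27 = 27*1 + 0
gcd(107439, 33331) = 1.
Back-substituting:
1 = 352 − 13·27
1 = −13·3547 + 131·352
1 = 131·7446 − 275·3547
1 = −275·33331 + 1231·7446
1 = 1231·107439 − 3968·33331
So 1 = (1231)·107439 + (-3968)·33331.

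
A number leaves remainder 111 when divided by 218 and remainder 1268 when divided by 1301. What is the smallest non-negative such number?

Write x = 111 + 218·k. Then 218·k ≡ 1268 − 111 ≡ 1157 (mod 1301).
Need 218⁻¹ mod 1301. Extended Euclid on (1301, 218):
1301 = 5×218 + 211
218 = 1×211 + 7
211 = 30×7 + 1
7 = 7×1 + 0
Back-substitute:
1 = 211 − 30·7
1 = −30·218 + 31·211
1 = 31·1301 − 185·218
218⁻¹ ≡ 1116 (mod 1301), so k ≡ 1116·1157 ≡ 620 (mod 1301).
x = 111 + 218·620 = 135271.

135271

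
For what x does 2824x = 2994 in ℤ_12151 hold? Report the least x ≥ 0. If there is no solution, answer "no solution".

5827

First find gcd(2824, 12151):
12151 = 4·2824 + 855
2824 = 3·855 + 259
855 = 3·259 + 78
259 = 3·78 + 25
78 = 3·25 + 3
25 = 8·3 + 1
3 = 3·1 + 0
gcd = 1, so a unique solution mod 12151 exists.
Back-substitute for the Bézout coefficients:
1 = 25 − 8·3
1 = −8·78 + 25·25
1 = 25·259 − 83·78
1 = −83·855 + 274·259
1 = 274·2824 − 905·855
1 = −905·12151 + 3894·2824
So 2824·(3894) ≡ 1 (mod 12151), giving 2824⁻¹ ≡ 3894.
x ≡ 2824⁻¹·2994 ≡ 3894·2994 ≡ 5827 (mod 12151).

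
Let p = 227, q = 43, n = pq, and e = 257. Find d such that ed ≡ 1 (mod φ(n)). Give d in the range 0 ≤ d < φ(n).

4469

φ(n) = (p−1)(q−1) = 226·42 = 9492.
Need d with 257·d ≡ 1 (mod 9492). Apply the extended Euclidean algorithm:
9492 = 36·257 + 240
257 = 1·240 + 17
240 = 14·17 + 2
17 = 8·2 + 1
2 = 2·1 + 0
Back-substitute:
1 = 17 − 8·2
1 = −8·240 + 113·17
1 = 113·257 − 121·240
1 = −121·9492 + 4469·257
So 257·4469 ≡ 1 (mod 9492), hence d = 4469.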